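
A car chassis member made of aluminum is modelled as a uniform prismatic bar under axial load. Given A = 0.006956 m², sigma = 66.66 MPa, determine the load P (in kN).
Model: a uniform prismatic bar under axial load, so sigma = P / A.
Solve for P: P = sigma·A.
Convert to SI units:
  sigma = 66.66 MPa = 6.666 × 10⁷ Pa
Substitute:
  P = (6.666 × 10⁷) × 0.006956
  P = 463700 N
Convert: P = 463700 N = 463.7 kN
Final answer: P = 463.7 kN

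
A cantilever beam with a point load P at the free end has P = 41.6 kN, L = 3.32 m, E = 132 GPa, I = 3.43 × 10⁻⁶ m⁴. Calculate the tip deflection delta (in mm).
Model: a cantilever beam with a point load P at the free end, so delta = (P·L^3) / (3·E·I).
Convert to SI units:
  P = 41.6 kN = 41600 N
  E = 132 GPa = 1.32 × 10¹¹ Pa
Substitute:
  delta = (41600 × 3.32^3) / (3 × (1.32 × 10¹¹) × (3.43 × 10⁻⁶))
  delta = 1.121 m
Convert: delta = 1.121 m = 1121 mm
Final answer: delta = 1121 mm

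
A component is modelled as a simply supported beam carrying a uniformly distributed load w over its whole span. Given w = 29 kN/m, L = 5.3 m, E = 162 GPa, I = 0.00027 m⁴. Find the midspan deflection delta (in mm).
Model: a simply supported beam carrying a uniformly distributed load w over its whole span, so delta = (5·w·L^4) / (384·E·I).
Convert to SI units:
  w = 29 kN/m = 29000 N/m
  E = 162 GPa = 1.62 × 10¹¹ Pa
Substitute:
  delta = (5 × 29000 × 5.3^4) / (384 × (1.62 × 10¹¹) × 0.00027)
  delta = 0.006812 m
Convert: delta = 0.006812 m = 6.812 mm
Final answer: delta = 6.812 mm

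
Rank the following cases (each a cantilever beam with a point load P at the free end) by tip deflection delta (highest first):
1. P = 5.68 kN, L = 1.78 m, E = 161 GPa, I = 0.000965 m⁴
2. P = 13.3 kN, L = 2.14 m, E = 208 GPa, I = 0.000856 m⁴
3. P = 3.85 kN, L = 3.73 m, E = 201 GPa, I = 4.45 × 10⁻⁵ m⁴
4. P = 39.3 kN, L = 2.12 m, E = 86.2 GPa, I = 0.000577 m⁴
Model: a cantilever beam with a point load P at the free end, so delta = (P·L^3) / (3·E·I) (SI units).
  Case 1: delta = (5680 × 1.78^3) / (3 × (1.61 × 10¹¹) × 0.000965) = 6.873 × 10⁻⁵ m = 0.06873 mm
  Case 2: delta = (13300 × 2.14^3) / (3 × (2.08 × 10¹¹) × 0.000856) = 0.000244 m = 0.244 mm
  Case 3: delta = (3850 × 3.73^3) / (3 × (2.01 × 10¹¹) × (4.45 × 10⁻⁵)) = 0.007446 m = 7.446 mm
  Case 4: delta = (39300 × 2.12^3) / (3 × (8.62 × 10¹⁰) × 0.000577) = 0.00251 m = 2.51 mm
Ordering: 7.446 mm (case 3) > 2.51 mm (case 4) > 0.244 mm (case 2) > 0.06873 mm (case 1)
Final answer: 3, 4, 2, 1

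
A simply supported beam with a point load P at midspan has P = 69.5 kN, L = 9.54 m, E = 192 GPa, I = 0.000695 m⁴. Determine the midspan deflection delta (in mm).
Model: a simply supported beam with a point load P at midspan, so delta = (P·L^3) / (48·E·I).
Convert to SI units:
  P = 69.5 kN = 69500 N
  E = 192 GPa = 1.92 × 10¹¹ Pa
Substitute:
  delta = (69500 × 9.54^3) / (48 × (1.92 × 10¹¹) × 0.000695)
  delta = 0.009421 m
Convert: delta = 0.009421 m = 9.421 mm
Final answer: delta = 9.421 mm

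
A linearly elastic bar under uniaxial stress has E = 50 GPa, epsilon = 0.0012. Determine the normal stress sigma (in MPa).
Model: a linearly elastic bar under uniaxial stress, so sigma = E·epsilon.
Convert to SI units:
  E = 50 GPa = 5 × 10¹⁰ Pa
Substitute:
  sigma = (5 × 10¹⁰) × 0.0012
  sigma = 6 × 10⁷ Pa
Convert: sigma = 6 × 10⁷ Pa = 60 MPa
Final answer: sigma = 60 MPa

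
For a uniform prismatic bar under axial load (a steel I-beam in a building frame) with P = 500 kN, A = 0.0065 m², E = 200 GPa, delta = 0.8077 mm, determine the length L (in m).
Model: a uniform prismatic bar under axial load, so delta = (P·L) / (A·E).
Solve for L: L = (delta·A·E) / P.
Convert to SI units:
  P = 500 kN = 500000 N
  E = 200 GPa = 2 × 10¹¹ Pa
  delta = 0.8077 mm = 0.0008077 m
Substitute:
  L = (0.0008077 × 0.0065 × (2 × 10¹¹)) / 500000
  L = 2.1 m
Final answer: L = 2.1 m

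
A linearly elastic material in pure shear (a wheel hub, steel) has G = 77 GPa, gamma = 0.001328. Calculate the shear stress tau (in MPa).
Model: a linearly elastic material in pure shear, so tau = G·gamma.
Convert to SI units:
  G = 77 GPa = 7.7 × 10¹⁰ Pa
Substitute:
  tau = (7.7 × 10¹⁰) × 0.001328
  tau = 1.023 × 10⁸ Pa
Convert: tau = 1.023 × 10⁸ Pa = 102.3 MPa
Final answer: tau = 102.3 MPa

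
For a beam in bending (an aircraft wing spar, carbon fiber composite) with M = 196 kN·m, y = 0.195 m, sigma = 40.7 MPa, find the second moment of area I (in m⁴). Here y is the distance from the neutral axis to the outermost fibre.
Model: a beam in bending, so sigma = (M·y) / I.
Solve for I: I = (M·y) / sigma.
Convert to SI units:
  M = 196 kN·m = 196000 N·m
  sigma = 40.7 MPa = 4.07 × 10⁷ Pa
Substitute:
  I = (196000 × 0.195) / (4.07 × 10⁷)
  I = 0.0009391 m⁴
Final answer: I = 0.0009391 m⁴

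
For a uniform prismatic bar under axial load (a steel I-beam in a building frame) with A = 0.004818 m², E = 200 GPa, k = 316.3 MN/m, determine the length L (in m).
Model: a uniform prismatic bar under axial load, so k = (A·E) / L.
Solve for L: L = (A·E) / k.
Convert to SI units:
  E = 200 GPa = 2 × 10¹¹ Pa
  k = 316.3 MN/m = 3.163 × 10⁸ N/m
Substitute:
  L = (0.004818 × (2 × 10¹¹)) / (3.163 × 10⁸)
  L = 3.046 m
Final answer: L = 3.046 m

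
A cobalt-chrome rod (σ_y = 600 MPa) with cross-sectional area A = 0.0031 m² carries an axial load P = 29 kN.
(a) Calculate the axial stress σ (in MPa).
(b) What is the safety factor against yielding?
(a) Axial stress σ = P/A. Convert P = 29 kN = 29000 N.
  σ = 29000 / 0.0031 = 9.355 × 10⁶ Pa = 9.355 MPa
(b) Safety factor SF = σ_y/σ = 600 / 9.355 = 64.14
Final answer: (a) σ = 9.355 MPa, (b) SF = 64.14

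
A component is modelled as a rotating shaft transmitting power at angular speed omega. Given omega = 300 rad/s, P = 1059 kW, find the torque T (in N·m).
Model: a rotating shaft transmitting power at angular speed omega, so P = T·omega.
Solve for T: T = P / omega.
Convert to SI units:
  P = 1059 kW = 1.059 × 10⁶ W
Substitute:
  T = (1.059 × 10⁶) / 300
  T = 3530 N·m
Final answer: T = 3530 N·m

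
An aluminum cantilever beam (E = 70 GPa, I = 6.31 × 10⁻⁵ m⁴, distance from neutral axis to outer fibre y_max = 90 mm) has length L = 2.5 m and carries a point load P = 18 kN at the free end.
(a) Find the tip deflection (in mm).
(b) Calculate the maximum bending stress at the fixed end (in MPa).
(a) Tip deflection of a cantilever with an end point load: δ = P·L^3 / (3·E·I). Convert P = 18 kN = 18000 N, E = 70 GPa = 7 × 10¹⁰ Pa.
  δ = (18000 × 2.5^3) / (3 × (7 × 10¹⁰) × (6.31 × 10⁻⁵)) = 0.02122 m = 21.22 mm
(b) Maximum bending moment at the fixed end: M = P·L = 18000 × 2.5 = 45000 N·m. Convert y_max = 90 mm = 0.09 m.
  σ = M·y_max / I = (45000 × 0.09) / (6.31 × 10⁻⁵) = 6.418 × 10⁷ Pa = 64.18 MPa
Final answer: (a) δ = 21.22 mm, (b) σ = 64.18 MPa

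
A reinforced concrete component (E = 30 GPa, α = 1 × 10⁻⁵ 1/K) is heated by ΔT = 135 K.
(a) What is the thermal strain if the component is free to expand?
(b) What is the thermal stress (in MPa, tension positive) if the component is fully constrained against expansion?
(a) Free thermal strain ε_th = α·ΔT = (1 × 10⁻⁵) × 135 = 0.00135
(b) Fully constrained, the expansion is suppressed, so σ = -E·α·ΔT. Convert E = 30 GPa = 3 × 10¹⁰ Pa.
  σ = -(3 × 10¹⁰) × (1 × 10⁻⁵) × 135 = -4.05 × 10⁷ Pa = -40.5 MPa (compressive)
Final answer: (a) ε_th = 0.00135, (b) σ = -40.5 MPa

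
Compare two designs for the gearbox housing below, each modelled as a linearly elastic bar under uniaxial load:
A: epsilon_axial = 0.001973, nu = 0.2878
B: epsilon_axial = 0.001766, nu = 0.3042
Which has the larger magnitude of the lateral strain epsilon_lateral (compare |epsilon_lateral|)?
Model: a linearly elastic bar under uniaxial load, so epsilon_lateral = -nu·epsilon_axial (SI units).
  A: epsilon_lateral = -(0.2878 × 0.001973) = -0.0005678
  B: epsilon_lateral = -(0.3042 × 0.001766) = -0.0005372
|epsilon_lateral|: A = 0.0005678, B = 0.0005372, so A is larger in magnitude.
Final answer: A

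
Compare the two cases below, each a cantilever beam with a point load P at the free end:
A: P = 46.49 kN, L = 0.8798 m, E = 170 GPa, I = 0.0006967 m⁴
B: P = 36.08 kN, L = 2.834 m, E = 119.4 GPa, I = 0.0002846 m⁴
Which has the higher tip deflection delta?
Model: a cantilever beam with a point load P at the free end, so delta = (P·L^3) / (3·E·I) (SI units).
  A: delta = (46490 × 0.8798^3) / (3 × (1.7 × 10¹¹) × 0.0006967) = 8.91 × 10⁻⁵ m = 0.0891 mm
  B: delta = (36080 × 2.834^3) / (3 × (1.194 × 10¹¹) × 0.0002846) = 0.008056 m = 8.056 mm
8.056 mm > 0.0891 mm, so B is larger.
Final answer: B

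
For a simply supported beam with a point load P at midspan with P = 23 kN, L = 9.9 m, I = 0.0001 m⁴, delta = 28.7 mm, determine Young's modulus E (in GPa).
Model: a simply supported beam with a point load P at midspan, so delta = (P·L^3) / (48·E·I).
Solve for E: E = (P·L^3) / (48·delta·I).
Convert to SI units:
  P = 23 kN = 23000 N
  delta = 28.7 mm = 0.0287 m
Substitute:
  E = (23000 × 9.9^3) / (48 × 0.0287 × 0.0001)
  E = 1.62 × 10¹¹ Pa
Convert: E = 1.62 × 10¹¹ Pa = 162 GPa
Final answer: E = 162 GPa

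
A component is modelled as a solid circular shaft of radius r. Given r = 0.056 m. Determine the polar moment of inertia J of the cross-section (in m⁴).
Model: a solid circular shaft of radius r, so J = (π·r^4) / 2.
Substitute:
  J = (π × 0.056^4) / 2
  J = 1.545 × 10⁻⁵ m⁴
Final answer: J = 1.545 × 10⁻⁵ m⁴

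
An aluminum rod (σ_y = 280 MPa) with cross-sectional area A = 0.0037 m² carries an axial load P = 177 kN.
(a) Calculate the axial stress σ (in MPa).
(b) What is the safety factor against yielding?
(a) Axial stress σ = P/A. Convert P = 177 kN = 177000 N.
  σ = 177000 / 0.0037 = 4.784 × 10⁷ Pa = 47.84 MPa
(b) Safety factor SF = σ_y/σ = 280 / 47.84 = 5.853
Final answer: (a) σ = 47.84 MPa, (b) SF = 5.853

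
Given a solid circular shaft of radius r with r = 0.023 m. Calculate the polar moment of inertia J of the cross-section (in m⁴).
Model: a solid circular shaft of radius r, so J = (π·r^4) / 2.
Substitute:
  J = (π × 0.023^4) / 2
  J = 4.396 × 10⁻⁷ m⁴
Final answer: J = 4.396 × 10⁻⁷ m⁴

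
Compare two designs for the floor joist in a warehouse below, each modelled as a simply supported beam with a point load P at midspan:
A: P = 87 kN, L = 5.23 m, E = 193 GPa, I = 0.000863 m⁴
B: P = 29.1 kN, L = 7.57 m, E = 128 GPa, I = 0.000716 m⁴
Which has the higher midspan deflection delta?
Model: a simply supported beam with a point load P at midspan, so delta = (P·L^3) / (48·E·I) (SI units).
  A: delta = (87000 × 5.23^3) / (48 × (1.93 × 10¹¹) × 0.000863) = 0.001557 m = 1.557 mm
  B: delta = (29100 × 7.57^3) / (48 × (1.28 × 10¹¹) × 0.000716) = 0.00287 m = 2.87 mm
2.87 mm > 1.557 mm, so B is larger.
Final answer: B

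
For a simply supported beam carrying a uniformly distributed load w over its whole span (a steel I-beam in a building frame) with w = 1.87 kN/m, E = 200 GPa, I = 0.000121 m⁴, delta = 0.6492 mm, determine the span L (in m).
Model: a simply supported beam carrying a uniformly distributed load w over its whole span, so delta = (5·w·L^4) / (384·E·I).
Solve for L: L = ((384·delta·E·I) / (5·w))^(1/4).
Convert to SI units:
  w = 1.87 kN/m = 1870 N/m
  E = 200 GPa = 2 × 10¹¹ Pa
  delta = 0.6492 mm = 0.0006492 m
Substitute:
  L = ((384 × 0.0006492 × (2 × 10¹¹) × 0.000121) / (5 × 1870))^(1/4)
  L = 5.04 m
Final answer: L = 5.04 m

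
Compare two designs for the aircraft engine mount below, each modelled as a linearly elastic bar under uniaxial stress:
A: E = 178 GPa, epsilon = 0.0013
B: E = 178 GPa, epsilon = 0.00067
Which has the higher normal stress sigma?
Model: a linearly elastic bar under uniaxial stress, so sigma = E·epsilon (SI units).
  A: sigma = (1.78 × 10¹¹) × 0.0013 = 2.314 × 10⁸ Pa = 231.4 MPa
  B: sigma = (1.78 × 10¹¹) × 0.00067 = 1.193 × 10⁸ Pa = 119.3 MPa
231.4 MPa > 119.3 MPa, so A is larger.
Final answer: A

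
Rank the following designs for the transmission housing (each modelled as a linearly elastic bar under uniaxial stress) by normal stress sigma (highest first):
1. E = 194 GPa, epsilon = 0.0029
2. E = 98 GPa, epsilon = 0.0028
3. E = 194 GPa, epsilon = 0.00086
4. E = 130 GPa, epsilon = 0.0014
Model: a linearly elastic bar under uniaxial stress, so sigma = E·epsilon (SI units).
  Case 1: sigma = (1.94 × 10¹¹) × 0.0029 = 5.626 × 10⁸ Pa = 562.6 MPa
  Case 2: sigma = (9.8 × 10¹⁰) × 0.0028 = 2.744 × 10⁸ Pa = 274.4 MPa
  Case 3: sigma = (1.94 × 10¹¹) × 0.00086 = 1.668 × 10⁸ Pa = 166.8 MPa
  Case 4: sigma = (1.3 × 10¹¹) × 0.0014 = 1.82 × 10⁸ Pa = 182 MPa
Ordering: 562.6 MPa (case 1) > 274.4 MPa (case 2) > 182 MPa (case 4) > 166.8 MPa (case 3)
Final answer: 1, 2, 4, 3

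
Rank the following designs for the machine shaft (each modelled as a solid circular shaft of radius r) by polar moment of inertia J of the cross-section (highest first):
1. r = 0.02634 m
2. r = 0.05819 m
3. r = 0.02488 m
Model: a solid circular shaft of radius r, so J = (π·r^4) / 2 (SI units).
  Case 1: J = (π × 0.02634^4) / 2 = 7.561 × 10⁻⁷ m⁴
  Case 2: J = (π × 0.05819^4) / 2 = 1.801 × 10⁻⁵ m⁴
  Case 3: J = (π × 0.02488^4) / 2 = 6.019 × 10⁻⁷ m⁴
Ordering: 1.801 × 10⁻⁵ m⁴ (case 2) > 7.561 × 10⁻⁷ m⁴ (case 1) > 6.019 × 10⁻⁷ m⁴ (case 3)
Final answer: 2, 1, 3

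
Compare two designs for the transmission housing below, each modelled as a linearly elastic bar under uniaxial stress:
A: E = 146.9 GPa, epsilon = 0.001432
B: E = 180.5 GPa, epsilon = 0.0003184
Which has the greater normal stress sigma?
Model: a linearly elastic bar under uniaxial stress, so sigma = E·epsilon (SI units).
  A: sigma = (1.469 × 10¹¹) × 0.001432 = 2.104 × 10⁸ Pa = 210.4 MPa
  B: sigma = (1.805 × 10¹¹) × 0.0003184 = 5.747 × 10⁷ Pa = 57.47 MPa
210.4 MPa > 57.47 MPa, so A is larger.
Final answer: A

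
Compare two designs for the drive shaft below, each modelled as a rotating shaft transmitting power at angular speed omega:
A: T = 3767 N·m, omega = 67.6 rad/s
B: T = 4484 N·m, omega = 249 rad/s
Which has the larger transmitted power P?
Model: a rotating shaft transmitting power at angular speed omega, so P = T·omega (SI units).
  A: P = 3767 × 67.6 = 254600 W = 254.6 kW
  B: P = 4484 × 249 = 1.117 × 10⁶ W = 1117 kW
1117 kW > 254.6 kW, so B is larger.
Final answer: B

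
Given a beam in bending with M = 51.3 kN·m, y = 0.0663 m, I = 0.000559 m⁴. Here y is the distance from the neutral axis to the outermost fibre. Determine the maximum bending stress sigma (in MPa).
Model: a beam in bending, so sigma = (M·y) / I.
Convert to SI units:
  M = 51.3 kN·m = 51300 N·m
Substitute:
  sigma = (51300 × 0.0663) / 0.000559
  sigma = 6.084 × 10⁶ Pa
Convert: sigma = 6.084 × 10⁶ Pa = 6.084 MPa
Final answer: sigma = 6.084 MPa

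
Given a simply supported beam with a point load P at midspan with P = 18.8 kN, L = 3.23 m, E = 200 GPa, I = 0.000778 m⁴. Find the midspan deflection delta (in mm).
Model: a simply supported beam with a point load P at midspan, so delta = (P·L^3) / (48·E·I).
Convert to SI units:
  P = 18.8 kN = 18800 N
  E = 200 GPa = 2 × 10¹¹ Pa
Substitute:
  delta = (18800 × 3.23^3) / (48 × (2 × 10¹¹) × 0.000778)
  delta = 8.482 × 10⁻⁵ m
Convert: delta = 8.482 × 10⁻⁵ m = 0.08482 mm
Final answer: delta = 0.08482 mm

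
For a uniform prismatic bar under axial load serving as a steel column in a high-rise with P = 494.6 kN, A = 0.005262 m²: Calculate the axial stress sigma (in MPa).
Model: a uniform prismatic bar under axial load, so sigma = P / A.
Convert to SI units:
  P = 494.6 kN = 494600 N
Substitute:
  sigma = 494600 / 0.005262
  sigma = 9.399 × 10⁷ Pa
Convert: sigma = 9.399 × 10⁷ Pa = 93.99 MPa
Final answer: sigma = 93.99 MPa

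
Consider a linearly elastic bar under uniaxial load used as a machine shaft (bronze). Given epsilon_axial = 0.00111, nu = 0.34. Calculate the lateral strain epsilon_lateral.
Model: a linearly elastic bar under uniaxial load, so epsilon_lateral = -nu·epsilon_axial.
Substitute:
  epsilon_lateral = -(0.34 × 0.00111)
  epsilon_lateral = -0.0003774
Final answer: epsilon_lateral = -0.0003774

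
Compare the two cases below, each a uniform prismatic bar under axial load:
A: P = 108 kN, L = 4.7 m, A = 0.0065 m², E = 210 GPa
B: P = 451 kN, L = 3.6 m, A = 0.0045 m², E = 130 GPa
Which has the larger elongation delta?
Model: a uniform prismatic bar under axial load, so delta = (P·L) / (A·E) (SI units).
  A: delta = (108000 × 4.7) / (0.0065 × (2.1 × 10¹¹)) = 0.0003719 m = 0.3719 mm
  B: delta = (451000 × 3.6) / (0.0045 × (1.3 × 10¹¹)) = 0.002775 m = 2.775 mm
2.775 mm > 0.3719 mm, so B is larger.
Final answer: B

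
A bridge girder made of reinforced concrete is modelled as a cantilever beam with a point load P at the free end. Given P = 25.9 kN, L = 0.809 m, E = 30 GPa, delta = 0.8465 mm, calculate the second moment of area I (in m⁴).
Model: a cantilever beam with a point load P at the free end, so delta = (P·L^3) / (3·E·I).
Solve for I: I = (P·L^3) / (3·delta·E).
Convert to SI units:
  P = 25.9 kN = 25900 N
  E = 30 GPa = 3 × 10¹⁰ Pa
  delta = 0.8465 mm = 0.0008465 m
Substitute:
  I = (25900 × 0.809^3) / (3 × 0.0008465 × (3 × 10¹⁰))
  I = 0.00018 m⁴
Final answer: I = 0.00018 m⁴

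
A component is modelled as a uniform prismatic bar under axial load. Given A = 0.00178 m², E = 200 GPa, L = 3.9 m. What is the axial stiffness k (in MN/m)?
Model: a uniform prismatic bar under axial load, so k = (A·E) / L.
Convert to SI units:
  E = 200 GPa = 2 × 10¹¹ Pa
Substitute:
  k = (0.00178 × (2 × 10¹¹)) / 3.9
  k = 9.128 × 10⁷ N/m
Convert: k = 9.128 × 10⁷ N/m = 91.28 MN/m
Final answer: k = 91.28 MN/m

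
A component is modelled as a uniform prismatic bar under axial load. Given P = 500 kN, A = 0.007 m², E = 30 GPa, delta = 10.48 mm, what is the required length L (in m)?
Model: a uniform prismatic bar under axial load, so delta = (P·L) / (A·E).
Solve for L: L = (delta·A·E) / P.
Convert to SI units:
  P = 500 kN = 500000 N
  E = 30 GPa = 3 × 10¹⁰ Pa
  delta = 10.48 mm = 0.01048 m
Substitute:
  L = (0.01048 × 0.007 × (3 × 10¹⁰)) / 500000
  L = 4.402 m
Final answer: L = 4.402 m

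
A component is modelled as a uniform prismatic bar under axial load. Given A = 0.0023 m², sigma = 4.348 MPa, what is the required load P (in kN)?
Model: a uniform prismatic bar under axial load, so sigma = P / A.
Solve for P: P = sigma·A.
Convert to SI units:
  sigma = 4.348 MPa = 4.348 × 10⁶ Pa
Substitute:
  P = (4.348 × 10⁶) × 0.0023
  P = 10000 N
Convert: P = 10000 N = 10 kN
Final answer: P = 10 kN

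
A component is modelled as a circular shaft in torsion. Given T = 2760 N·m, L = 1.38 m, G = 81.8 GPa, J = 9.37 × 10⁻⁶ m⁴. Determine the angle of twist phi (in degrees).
Model: a circular shaft in torsion, so phi = (T·L) / (G·J).
Convert to SI units:
  G = 81.8 GPa = 8.18 × 10¹⁰ Pa
Substitute:
  phi = (2760 × 1.38) / ((8.18 × 10¹⁰) × (9.37 × 10⁻⁶))
  phi = 0.004969 rad
Convert to degrees: phi = 0.004969 × 180/π = 0.2847°
Final answer: phi = 0.2847°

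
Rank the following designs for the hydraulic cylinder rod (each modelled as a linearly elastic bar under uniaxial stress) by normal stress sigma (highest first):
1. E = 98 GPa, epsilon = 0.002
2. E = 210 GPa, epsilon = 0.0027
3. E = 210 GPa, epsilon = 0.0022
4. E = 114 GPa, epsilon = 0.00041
Model: a linearly elastic bar under uniaxial stress, so sigma = E·epsilon (SI units).
  Case 1: sigma = (9.8 × 10¹⁰) × 0.002 = 1.96 × 10⁸ Pa = 196 MPa
  Case 2: sigma = (2.1 × 10¹¹) × 0.0027 = 5.67 × 10⁸ Pa = 567 MPa
  Case 3: sigma = (2.1 × 10¹¹) × 0.0022 = 4.62 × 10⁸ Pa = 462 MPa
  Case 4: sigma = (1.14 × 10¹¹) × 0.00041 = 4.674 × 10⁷ Pa = 46.74 MPa
Ordering: 567 MPa (case 2) > 462 MPa (case 3) > 196 MPa (case 1) > 46.74 MPa (case 4)
Final answer: 2, 3, 1, 4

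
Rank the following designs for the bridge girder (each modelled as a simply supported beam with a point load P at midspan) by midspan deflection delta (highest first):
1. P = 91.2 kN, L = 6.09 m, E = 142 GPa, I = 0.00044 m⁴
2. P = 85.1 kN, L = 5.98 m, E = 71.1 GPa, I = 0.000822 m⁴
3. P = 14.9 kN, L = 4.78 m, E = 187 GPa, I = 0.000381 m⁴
Model: a simply supported beam with a point load P at midspan, so delta = (P·L^3) / (48·E·I) (SI units).
  Case 1: delta = (91200 × 6.09^3) / (48 × (1.42 × 10¹¹) × 0.00044) = 0.006869 m = 6.869 mm
  Case 2: delta = (85100 × 5.98^3) / (48 × (7.11 × 10¹⁰) × 0.000822) = 0.006487 m = 6.487 mm
  Case 3: delta = (14900 × 4.78^3) / (48 × (1.87 × 10¹¹) × 0.000381) = 0.0004758 m = 0.4758 mm
Ordering: 6.869 mm (case 1) > 6.487 mm (case 2) > 0.4758 mm (case 3)
Final answer: 1, 2, 3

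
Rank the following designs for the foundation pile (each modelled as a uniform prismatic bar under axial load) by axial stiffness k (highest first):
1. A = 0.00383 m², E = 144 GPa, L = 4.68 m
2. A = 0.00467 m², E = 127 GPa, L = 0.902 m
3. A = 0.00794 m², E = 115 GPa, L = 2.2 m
Model: a uniform prismatic bar under axial load, so k = (A·E) / L (SI units).
  Case 1: k = (0.00383 × (1.44 × 10¹¹)) / 4.68 = 1.178 × 10⁸ N/m = 117.8 MN/m
  Case 2: k = (0.00467 × (1.27 × 10¹¹)) / 0.902 = 6.575 × 10⁸ N/m = 657.5 MN/m
  Case 3: k = (0.00794 × (1.15 × 10¹¹)) / 2.2 = 4.15 × 10⁸ N/m = 415 MN/m
Ordering: 657.5 MN/m (case 2) > 415 MN/m (case 3) > 117.8 MN/m (case 1)
Final answer: 2, 3, 1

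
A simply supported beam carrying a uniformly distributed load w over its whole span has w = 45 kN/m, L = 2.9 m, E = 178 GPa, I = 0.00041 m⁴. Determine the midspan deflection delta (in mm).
Model: a simply supported beam carrying a uniformly distributed load w over its whole span, so delta = (5·w·L^4) / (384·E·I).
Convert to SI units:
  w = 45 kN/m = 45000 N/m
  E = 178 GPa = 1.78 × 10¹¹ Pa
Substitute:
  delta = (5 × 45000 × 2.9^4) / (384 × (1.78 × 10¹¹) × 0.00041)
  delta = 0.0005679 m
Convert: delta = 0.0005679 m = 0.5679 mm
Final answer: delta = 0.5679 mm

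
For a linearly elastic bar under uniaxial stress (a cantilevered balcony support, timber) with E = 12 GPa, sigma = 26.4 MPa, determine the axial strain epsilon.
Model: a linearly elastic bar under uniaxial stress, so sigma = E·epsilon.
Solve for epsilon: epsilon = sigma / E.
Convert to SI units:
  E = 12 GPa = 1.2 × 10¹⁰ Pa
  sigma = 26.4 MPa = 2.64 × 10⁷ Pa
Substitute:
  epsilon = (2.64 × 10⁷) / (1.2 × 10¹⁰)
  epsilon = 0.0022
Final answer: epsilon = 0.0022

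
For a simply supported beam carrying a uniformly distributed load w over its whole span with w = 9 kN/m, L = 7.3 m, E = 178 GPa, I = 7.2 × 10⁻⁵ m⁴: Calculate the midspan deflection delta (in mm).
Model: a simply supported beam carrying a uniformly distributed load w over its whole span, so delta = (5·w·L^4) / (384·E·I).
Convert to SI units:
  w = 9 kN/m = 9000 N/m
  E = 178 GPa = 1.78 × 10¹¹ Pa
Substitute:
  delta = (5 × 9000 × 7.3^4) / (384 × (1.78 × 10¹¹) × (7.2 × 10⁻⁵))
  delta = 0.02597 m
Convert: delta = 0.02597 m = 25.97 mm
Final answer: delta = 25.97 mm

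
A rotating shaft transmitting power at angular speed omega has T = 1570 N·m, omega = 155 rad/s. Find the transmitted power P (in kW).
Model: a rotating shaft transmitting power at angular speed omega, so P = T·omega.
Substitute:
  P = 1570 × 155
  P = 243400 W
Convert: P = 243400 W = 243.4 kW
Final answer: P = 243.4 kW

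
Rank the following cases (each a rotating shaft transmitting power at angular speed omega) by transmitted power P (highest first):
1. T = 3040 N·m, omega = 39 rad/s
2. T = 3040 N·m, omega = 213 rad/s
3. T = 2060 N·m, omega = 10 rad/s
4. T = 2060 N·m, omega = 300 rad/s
Model: a rotating shaft transmitting power at angular speed omega, so P = T·omega (SI units).
  Case 1: P = 3040 × 39 = 118600 W = 118.6 kW
  Case 2: P = 3040 × 213 = 647500 W = 647.5 kW
  Case 3: P = 2060 × 10 = 20600 W = 20.6 kW
  Case 4: P = 2060 × 300 = 618000 W = 618 kW
Ordering: 647.5 kW (case 2) > 618 kW (case 4) > 118.6 kW (case 1) > 20.6 kW (case 3)
Final answer: 2, 4, 1, 3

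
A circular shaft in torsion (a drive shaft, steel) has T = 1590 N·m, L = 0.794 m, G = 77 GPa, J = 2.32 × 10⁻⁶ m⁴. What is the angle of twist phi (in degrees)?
Model: a circular shaft in torsion, so phi = (T·L) / (G·J).
Convert to SI units:
  G = 77 GPa = 7.7 × 10¹⁰ Pa
Substitute:
  phi = (1590 × 0.794) / ((7.7 × 10¹⁰) × (2.32 × 10⁻⁶))
  phi = 0.007067 rad
Convert to degrees: phi = 0.007067 × 180/π = 0.4049°
Final answer: phi = 0.4049°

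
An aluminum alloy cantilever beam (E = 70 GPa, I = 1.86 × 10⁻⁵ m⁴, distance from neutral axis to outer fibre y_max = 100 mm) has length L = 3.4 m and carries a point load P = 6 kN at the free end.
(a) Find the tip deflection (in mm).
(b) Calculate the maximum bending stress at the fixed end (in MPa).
(a) Tip deflection of a cantilever with an end point load: δ = P·L^3 / (3·E·I). Convert P = 6 kN = 6000 N, E = 70 GPa = 7 × 10¹⁰ Pa.
  δ = (6000 × 3.4^3) / (3 × (7 × 10¹⁰) × (1.86 × 10⁻⁵)) = 0.06037 m = 60.37 mm
(b) Maximum bending moment at the fixed end: M = P·L = 6000 × 3.4 = 20400 N·m. Convert y_max = 100 mm = 0.1 m.
  σ = M·y_max / I = (20400 × 0.1) / (1.86 × 10⁻⁵) = 1.097 × 10⁸ Pa = 109.7 MPa
Final answer: (a) δ = 60.37 mm, (b) σ = 109.7 MPa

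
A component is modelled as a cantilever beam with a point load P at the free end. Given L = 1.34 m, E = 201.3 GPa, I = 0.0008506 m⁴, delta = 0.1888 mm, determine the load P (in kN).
Model: a cantilever beam with a point load P at the free end, so delta = (P·L^3) / (3·E·I).
Solve for P: P = (3·delta·E·I) / L^3.
Convert to SI units:
  E = 201.3 GPa = 2.013 × 10¹¹ Pa
  delta = 0.1888 mm = 0.0001888 m
Substitute:
  P = (3 × 0.0001888 × (2.013 × 10¹¹) × 0.0008506) / 1.34^3
  P = 40310 N
Convert: P = 40310 N = 40.31 kN
Final answer: P = 40.31 kN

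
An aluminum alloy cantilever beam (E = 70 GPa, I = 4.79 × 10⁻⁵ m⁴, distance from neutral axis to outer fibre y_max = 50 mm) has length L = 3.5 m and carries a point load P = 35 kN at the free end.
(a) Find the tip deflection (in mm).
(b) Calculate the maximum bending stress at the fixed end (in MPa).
(a) Tip deflection of a cantilever with an end point load: δ = P·L^3 / (3·E·I). Convert P = 35 kN = 35000 N, E = 70 GPa = 7 × 10¹⁰ Pa.
  δ = (35000 × 3.5^3) / (3 × (7 × 10¹⁰) × (4.79 × 10⁻⁵)) = 0.1492 m = 149.2 mm
(b) Maximum bending moment at the fixed end: M = P·L = 35000 × 3.5 = 122500 N·m. Convert y_max = 50 mm = 0.05 m.
  σ = M·y_max / I = (122500 × 0.05) / (4.79 × 10⁻⁵) = 1.279 × 10⁸ Pa = 127.9 MPa
Final answer: (a) δ = 149.2 mm, (b) σ = 127.9 MPa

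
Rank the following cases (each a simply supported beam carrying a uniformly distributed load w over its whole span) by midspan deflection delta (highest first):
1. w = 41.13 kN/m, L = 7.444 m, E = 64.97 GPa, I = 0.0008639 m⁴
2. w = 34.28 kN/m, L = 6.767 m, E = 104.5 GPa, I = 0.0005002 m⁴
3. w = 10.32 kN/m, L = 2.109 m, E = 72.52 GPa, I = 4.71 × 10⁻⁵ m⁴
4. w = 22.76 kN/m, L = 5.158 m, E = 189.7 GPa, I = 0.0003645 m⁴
Model: a simply supported beam carrying a uniformly distributed load w over its whole span, so delta = (5·w·L^4) / (384·E·I) (SI units).
  Case 1: delta = (5 × 41130 × 7.444^4) / (384 × (6.497 × 10¹⁰) × 0.0008639) = 0.0293 m = 29.3 mm
  Case 2: delta = (5 × 34280 × 6.767^4) / (384 × (1.045 × 10¹¹) × 0.0005002) = 0.01791 m = 17.91 mm
  Case 3: delta = (5 × 10320 × 2.109^4) / (384 × (7.252 × 10¹⁰) × (4.71 × 10⁻⁵)) = 0.0007783 m = 0.7783 mm
  Case 4: delta = (5 × 22760 × 5.158^4) / (384 × (1.897 × 10¹¹) × 0.0003645) = 0.003034 m = 3.034 mm
Ordering: 29.3 mm (case 1) > 17.91 mm (case 2) > 3.034 mm (case 4) > 0.7783 mm (case 3)
Final answer: 1, 2, 4, 3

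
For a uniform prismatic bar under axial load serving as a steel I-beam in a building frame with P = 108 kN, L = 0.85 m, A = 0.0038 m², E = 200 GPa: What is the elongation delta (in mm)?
Model: a uniform prismatic bar under axial load, so delta = (P·L) / (A·E).
Convert to SI units:
  P = 108 kN = 108000 N
  E = 200 GPa = 2 × 10¹¹ Pa
Substitute:
  delta = (108000 × 0.85) / (0.0038 × (2 × 10¹¹))
  delta = 0.0001208 m
Convert: delta = 0.0001208 m = 0.1208 mm
Final answer: delta = 0.1208 mm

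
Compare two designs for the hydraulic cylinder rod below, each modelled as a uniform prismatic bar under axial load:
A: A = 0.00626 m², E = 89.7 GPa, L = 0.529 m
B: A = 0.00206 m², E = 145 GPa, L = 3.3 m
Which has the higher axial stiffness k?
Model: a uniform prismatic bar under axial load, so k = (A·E) / L (SI units).
  A: k = (0.00626 × (8.97 × 10¹⁰)) / 0.529 = 1.061 × 10⁹ N/m = 1061 MN/m
  B: k = (0.00206 × (1.45 × 10¹¹)) / 3.3 = 9.052 × 10⁷ N/m = 90.52 MN/m
1061 MN/m > 90.52 MN/m, so A is larger.
Final answer: A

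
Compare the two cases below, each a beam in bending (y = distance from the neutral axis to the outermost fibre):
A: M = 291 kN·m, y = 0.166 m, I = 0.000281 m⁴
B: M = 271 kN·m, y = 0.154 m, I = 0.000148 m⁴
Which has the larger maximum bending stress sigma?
Model: a beam in bending (y = distance from the neutral axis to the outermost fibre), so sigma = (M·y) / I (SI units).
  A: sigma = (291000 × 0.166) / 0.000281 = 1.719 × 10⁸ Pa = 171.9 MPa
  B: sigma = (271000 × 0.154) / 0.000148 = 2.82 × 10⁸ Pa = 282 MPa
282 MPa > 171.9 MPa, so B is larger.
Final answer: B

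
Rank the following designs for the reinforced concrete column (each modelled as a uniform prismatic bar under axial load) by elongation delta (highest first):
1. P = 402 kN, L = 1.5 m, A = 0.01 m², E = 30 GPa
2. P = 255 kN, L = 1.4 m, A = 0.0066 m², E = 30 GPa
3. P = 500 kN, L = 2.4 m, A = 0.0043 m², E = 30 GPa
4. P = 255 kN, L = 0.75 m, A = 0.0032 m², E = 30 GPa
Model: a uniform prismatic bar under axial load, so delta = (P·L) / (A·E) (SI units).
  Case 1: delta = (402000 × 1.5) / (0.01 × (3 × 10¹⁰)) = 0.00201 m = 2.01 mm
  Case 2: delta = (255000 × 1.4) / (0.0066 × (3 × 10¹⁰)) = 0.001803 m = 1.803 mm
  Case 3: delta = (500000 × 2.4) / (0.0043 × (3 × 10¹⁰)) = 0.009302 m = 9.302 mm
  Case 4: delta = (255000 × 0.75) / (0.0032 × (3 × 10¹⁰)) = 0.001992 m = 1.992 mm
Ordering: 9.302 mm (case 3) > 2.01 mm (case 1) > 1.992 mm (case 4) > 1.803 mm (case 2)
Final answer: 3, 1, 4, 2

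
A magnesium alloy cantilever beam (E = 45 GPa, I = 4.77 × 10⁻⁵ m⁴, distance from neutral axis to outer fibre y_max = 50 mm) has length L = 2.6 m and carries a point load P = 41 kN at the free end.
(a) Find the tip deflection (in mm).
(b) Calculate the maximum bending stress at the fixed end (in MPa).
(a) Tip deflection of a cantilever with an end point load: δ = P·L^3 / (3·E·I). Convert P = 41 kN = 41000 N, E = 45 GPa = 4.5 × 10¹⁰ Pa.
  δ = (41000 × 2.6^3) / (3 × (4.5 × 10¹⁰) × (4.77 × 10⁻⁵)) = 0.1119 m = 111.9 mm
(b) Maximum bending moment at the fixed end: M = P·L = 41000 × 2.6 = 106600 N·m. Convert y_max = 50 mm = 0.05 m.
  σ = M·y_max / I = (106600 × 0.05) / (4.77 × 10⁻⁵) = 1.117 × 10⁸ Pa = 111.7 MPa
Final answer: (a) δ = 111.9 mm, (b) σ = 111.7 MPa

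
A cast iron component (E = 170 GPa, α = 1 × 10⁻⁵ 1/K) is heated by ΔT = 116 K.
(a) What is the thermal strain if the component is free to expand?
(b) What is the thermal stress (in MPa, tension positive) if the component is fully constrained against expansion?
(a) Free thermal strain ε_th = α·ΔT = (1 × 10⁻⁵) × 116 = 0.00116
(b) Fully constrained, the expansion is suppressed, so σ = -E·α·ΔT. Convert E = 170 GPa = 1.7 × 10¹¹ Pa.
  σ = -(1.7 × 10¹¹) × (1 × 10⁻⁵) × 116 = -1.972 × 10⁸ Pa = -197.2 MPa (compressive)
Final answer: (a) ε_th = 0.00116, (b) σ = -197.2 MPa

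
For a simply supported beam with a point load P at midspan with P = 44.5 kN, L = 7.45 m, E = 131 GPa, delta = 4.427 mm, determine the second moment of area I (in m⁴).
Model: a simply supported beam with a point load P at midspan, so delta = (P·L^3) / (48·E·I).
Solve for I: I = (P·L^3) / (48·delta·E).
Convert to SI units:
  P = 44.5 kN = 44500 N
  E = 131 GPa = 1.31 × 10¹¹ Pa
  delta = 4.427 mm = 0.004427 m
Substitute:
  I = (44500 × 7.45^3) / (48 × 0.004427 × (1.31 × 10¹¹))
  I = 0.000661 m⁴
Final answer: I = 0.000661 m⁴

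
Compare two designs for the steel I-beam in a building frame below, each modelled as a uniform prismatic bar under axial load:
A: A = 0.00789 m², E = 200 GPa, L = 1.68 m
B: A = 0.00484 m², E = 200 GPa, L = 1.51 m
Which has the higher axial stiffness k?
Model: a uniform prismatic bar under axial load, so k = (A·E) / L (SI units).
  A: k = (0.00789 × (2 × 10¹¹)) / 1.68 = 9.393 × 10⁸ N/m = 939.3 MN/m
  B: k = (0.00484 × (2 × 10¹¹)) / 1.51 = 6.411 × 10⁸ N/m = 641.1 MN/m
939.3 MN/m > 641.1 MN/m, so A is larger.
Final answer: A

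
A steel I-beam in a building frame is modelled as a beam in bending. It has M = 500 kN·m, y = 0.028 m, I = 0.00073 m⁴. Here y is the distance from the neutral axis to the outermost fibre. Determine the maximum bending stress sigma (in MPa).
Model: a beam in bending, so sigma = (M·y) / I.
Convert to SI units:
  M = 500 kN·m = 500000 N·m
Substitute:
  sigma = (500000 × 0.028) / 0.00073
  sigma = 1.918 × 10⁷ Pa
Convert: sigma = 1.918 × 10⁷ Pa = 19.18 MPa
Final answer: sigma = 19.18 MPa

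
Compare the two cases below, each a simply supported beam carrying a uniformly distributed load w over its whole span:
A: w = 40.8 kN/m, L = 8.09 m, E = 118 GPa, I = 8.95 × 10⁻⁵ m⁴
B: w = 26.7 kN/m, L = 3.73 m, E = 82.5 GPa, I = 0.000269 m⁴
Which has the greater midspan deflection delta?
Model: a simply supported beam carrying a uniformly distributed load w over its whole span, so delta = (5·w·L^4) / (384·E·I) (SI units).
  A: delta = (5 × 40800 × 8.09^4) / (384 × (1.18 × 10¹¹) × (8.95 × 10⁻⁵)) = 0.2155 m = 215.5 mm
  B: delta = (5 × 26700 × 3.73^4) / (384 × (8.25 × 10¹⁰) × 0.000269) = 0.003032 m = 3.032 mm
215.5 mm > 3.032 mm, so A is larger.
Final answer: A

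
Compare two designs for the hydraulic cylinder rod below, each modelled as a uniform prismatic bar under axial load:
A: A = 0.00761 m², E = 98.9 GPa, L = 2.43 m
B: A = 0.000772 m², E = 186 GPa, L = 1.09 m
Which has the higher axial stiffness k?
Model: a uniform prismatic bar under axial load, so k = (A·E) / L (SI units).
  A: k = (0.00761 × (9.89 × 10¹⁰)) / 2.43 = 3.097 × 10⁸ N/m = 309.7 MN/m
  B: k = (0.000772 × (1.86 × 10¹¹)) / 1.09 = 1.317 × 10⁸ N/m = 131.7 MN/m
309.7 MN/m > 131.7 MN/m, so A is larger.
Final answer: A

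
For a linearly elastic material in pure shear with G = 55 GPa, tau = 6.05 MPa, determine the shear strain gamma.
Model: a linearly elastic material in pure shear, so tau = G·gamma.
Solve for gamma: gamma = tau / G.
Convert to SI units:
  G = 55 GPa = 5.5 × 10¹⁰ Pa
  tau = 6.05 MPa = 6.05 × 10⁶ Pa
Substitute:
  gamma = (6.05 × 10⁶) / (5.5 × 10¹⁰)
  gamma = 0.00011
Final answer: gamma = 0.00011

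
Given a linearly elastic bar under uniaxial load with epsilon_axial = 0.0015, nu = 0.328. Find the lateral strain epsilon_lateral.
Model: a linearly elastic bar under uniaxial load, so epsilon_lateral = -nu·epsilon_axial.
Substitute:
  epsilon_lateral = -(0.328 × 0.0015)
  epsilon_lateral = -0.000492
Final answer: epsilon_lateral = -0.000492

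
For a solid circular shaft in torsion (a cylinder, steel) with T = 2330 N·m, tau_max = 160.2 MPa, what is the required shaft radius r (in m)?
Model: a solid circular shaft in torsion, so tau_max = (2·T) / (π·r^3).
Solve for r: r = ((2·T) / (π·tau_max))^(1/3).
Convert to SI units:
  tau_max = 160.2 MPa = 1.602 × 10⁸ Pa
Substitute:
  r = ((2 × 2330) / (π × (1.602 × 10⁸)))^(1/3)
  r = 0.021 m
Final answer: r = 0.021 m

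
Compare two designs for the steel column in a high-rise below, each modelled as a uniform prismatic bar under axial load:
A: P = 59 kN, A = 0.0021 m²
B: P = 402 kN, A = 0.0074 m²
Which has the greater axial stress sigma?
Model: a uniform prismatic bar under axial load, so sigma = P / A (SI units).
  A: sigma = 59000 / 0.0021 = 2.81 × 10⁷ Pa = 28.1 MPa
  B: sigma = 402000 / 0.0074 = 5.432 × 10⁷ Pa = 54.32 MPa
54.32 MPa > 28.1 MPa, so B is larger.
Final answer: B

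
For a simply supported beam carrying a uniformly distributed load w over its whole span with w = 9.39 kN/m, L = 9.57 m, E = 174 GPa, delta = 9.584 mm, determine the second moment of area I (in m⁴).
Model: a simply supported beam carrying a uniformly distributed load w over its whole span, so delta = (5·w·L^4) / (384·E·I).
Solve for I: I = (5·w·L^4) / (384·delta·E).
Convert to SI units:
  w = 9.39 kN/m = 9390 N/m
  E = 174 GPa = 1.74 × 10¹¹ Pa
  delta = 9.584 mm = 0.009584 m
Substitute:
  I = (5 × 9390 × 9.57^4) / (384 × 0.009584 × (1.74 × 10¹¹))
  I = 0.000615 m⁴
Final answer: I = 0.000615 m⁴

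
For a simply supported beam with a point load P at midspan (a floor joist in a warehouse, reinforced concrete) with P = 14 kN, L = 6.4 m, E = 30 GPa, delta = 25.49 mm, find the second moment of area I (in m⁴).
Model: a simply supported beam with a point load P at midspan, so delta = (P·L^3) / (48·E·I).
Solve for I: I = (P·L^3) / (48·delta·E).
Convert to SI units:
  P = 14 kN = 14000 N
  E = 30 GPa = 3 × 10¹⁰ Pa
  delta = 25.49 mm = 0.02549 m
Substitute:
  I = (14000 × 6.4^3) / (48 × 0.02549 × (3 × 10¹⁰))
  I = 9.999 × 10⁻⁵ m⁴
Final answer: I = 9.999 × 10⁻⁵ m⁴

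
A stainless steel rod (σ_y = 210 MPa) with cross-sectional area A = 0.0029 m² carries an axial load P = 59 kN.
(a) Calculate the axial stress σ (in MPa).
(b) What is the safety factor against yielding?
(a) Axial stress σ = P/A. Convert P = 59 kN = 59000 N.
  σ = 59000 / 0.0029 = 2.034 × 10⁷ Pa = 20.34 MPa
(b) Safety factor SF = σ_y/σ = 210 / 20.34 = 10.32
Final answer: (a) σ = 20.34 MPa, (b) SF = 10.32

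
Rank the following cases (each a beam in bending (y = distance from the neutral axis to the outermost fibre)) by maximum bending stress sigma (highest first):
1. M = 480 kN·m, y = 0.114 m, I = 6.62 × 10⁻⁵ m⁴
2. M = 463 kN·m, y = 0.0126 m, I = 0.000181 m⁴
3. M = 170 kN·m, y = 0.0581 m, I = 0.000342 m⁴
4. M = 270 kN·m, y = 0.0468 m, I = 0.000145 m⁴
Model: a beam in bending (y = distance from the neutral axis to the outermost fibre), so sigma = (M·y) / I (SI units).
  Case 1: sigma = (480000 × 0.114) / (6.62 × 10⁻⁵) = 8.266 × 10⁸ Pa = 826.6 MPa
  Case 2: sigma = (463000 × 0.0126) / 0.000181 = 3.223 × 10⁷ Pa = 32.23 MPa
  Case 3: sigma = (170000 × 0.0581) / 0.000342 = 2.888 × 10⁷ Pa = 28.88 MPa
  Case 4: sigma = (270000 × 0.0468) / 0.000145 = 8.714 × 10⁷ Pa = 87.14 MPa
Ordering: 826.6 MPa (case 1) > 87.14 MPa (case 4) > 32.23 MPa (case 2) > 28.88 MPa (case 3)
Final answer: 1, 4, 2, 3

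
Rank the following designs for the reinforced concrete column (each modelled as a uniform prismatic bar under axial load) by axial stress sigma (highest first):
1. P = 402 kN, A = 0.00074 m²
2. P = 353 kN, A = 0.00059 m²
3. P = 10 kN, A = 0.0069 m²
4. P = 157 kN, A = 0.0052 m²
Model: a uniform prismatic bar under axial load, so sigma = P / A (SI units).
  Case 1: sigma = 402000 / 0.00074 = 5.432 × 10⁸ Pa = 543.2 MPa
  Case 2: sigma = 353000 / 0.00059 = 5.983 × 10⁸ Pa = 598.3 MPa
  Case 3: sigma = 10000 / 0.0069 = 1.449 × 10⁶ Pa = 1.449 MPa
  Case 4: sigma = 157000 / 0.0052 = 3.019 × 10⁷ Pa = 30.19 MPa
Ordering: 598.3 MPa (case 2) > 543.2 MPa (case 1) > 30.19 MPa (case 4) > 1.449 MPa (case 3)
Final answer: 2, 1, 4, 3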